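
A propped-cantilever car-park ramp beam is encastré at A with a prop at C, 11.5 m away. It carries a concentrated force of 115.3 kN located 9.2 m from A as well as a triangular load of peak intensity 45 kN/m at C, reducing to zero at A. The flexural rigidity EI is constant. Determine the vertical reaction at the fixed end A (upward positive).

Take the reaction at C as the redundant and release it; the primary structure is a cantilever fixed at A.
Deflection at C on the released cantilever, summing each load's contribution:
  point load 115.3 at a = 9.2: Pa²(3L − a)/(6EI) = 41150/EI
  triangular load, peak 45 at the free end: 11w₀L⁴/(120EI) = 72147/EI
  δ_0 = 113297/EI
Flexibility coefficient — unit upward force at C: δ_{CC} = L³/(3EI) = 507/EI.
The prop prevents deflection at C: R_C = δ_0/δ_{CC} = 113297/507 = 223.5 kN.
Vertical equilibrium: R_A = ΣP − R_C = 374.1 − 223.5 = 150.6 kN.

R_A = 150.6 kN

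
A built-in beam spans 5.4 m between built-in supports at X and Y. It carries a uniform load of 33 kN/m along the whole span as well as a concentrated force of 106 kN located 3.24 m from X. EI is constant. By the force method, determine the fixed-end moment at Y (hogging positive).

Release both end moments; the primary structure is a simply-supported span XY with redundants M_X and M_Y.
Simple-span end rotations at X and Y under the given loads:
  at X: UDL 33: wL³/(24EI) = 216.5/EI
  at Y: UDL 33: wL³/(24EI) = 216.5/EI
  at X: point load 106 at a = 3.24: Pab(L + b)/(6LEI) = 173.1/EI
  at Y: point load 106 at a = 3.24: Pab(L + a)/(6LEI) = 197.8/EI
  θ_X0 = 389.6/EI,  θ_Y0 = 414.3/EI
Flexibility coefficients: a unit moment at one end gives L/(3EI) there and L/(6EI) at the far end, so f₁₁ = f₂₂ = 1.8/EI and f₁₂ = f₂₁ = 0.9/EI.
Compatibility — zero rotation at each built-in end:
  1.8 M_X + 0.9 M_Y = 389.6
  0.9 M_X + 1.8 M_Y = 414.3
Solving the pair gives M_X = 135.1 kN·m and M_Y = 162.6 kN·m (hogging).

M_Y = 162.6 kN·m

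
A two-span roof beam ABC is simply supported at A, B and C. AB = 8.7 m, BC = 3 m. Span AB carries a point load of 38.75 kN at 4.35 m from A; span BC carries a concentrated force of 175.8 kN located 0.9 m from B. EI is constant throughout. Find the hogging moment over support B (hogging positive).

Take M_B as the redundant. Released structure: two simple spans AB and BC with a hinge at B.
Rotations at B on the released spans (each span's end-slope, ×1/EI):
  span AB: point load 38.75 at a = 4.35: Pab(L + a)/(6LEI) = 183.3/EI
  span BC: point load 175.8 at a = 0.9: Pab(L + b)/(6LEI) = 94.14/EI
  relative rotation θ_0 = (183.3 + 94.14)/EI = 277.5/EI
A unit hogging moment at B produces rotation L₁/(3EI) + L₂/(3EI) = 3.9/EI.
Compatibility: M_B·(L₁+L₂)/(3EI) = θ_0, giving M_B = 71.14 kN·m (hogging).

M_B = 71.14 kN·m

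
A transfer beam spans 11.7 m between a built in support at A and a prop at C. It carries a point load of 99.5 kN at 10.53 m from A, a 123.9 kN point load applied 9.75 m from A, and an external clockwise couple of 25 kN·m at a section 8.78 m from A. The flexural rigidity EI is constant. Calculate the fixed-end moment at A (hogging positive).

Take the reaction at C as the redundant and release it; the primary structure is a cantilever fixed at A.
Primary-structure tip deflection at C by superposition:
  point load 99.5 at a = 10.53: Pa²(3L − a)/(6EI) = 45179/EI
  point load 123.9 at a = 9.75: Pa²(3L − a)/(6EI) = 49763/EI
  clockwise couple 25 at a = 8.78: M₀a(2L − a)/(2EI) = 1605/EI
  δ_0 = 96546/EI
Tip deflection under a unit load at C: L³/(3EI) = 533.9/EI.
Compatibility at C: δ_0 − R_C·δ_{CC} = 0, so R_C = 96546/533.9 = 180.8 kN.
Moment equilibrium about A: M_A = Σ(load moments about A) − R_C·L = 2281 − 180.8×11.7 = 164.9 kN·m.

M_A = 164.9 kN·m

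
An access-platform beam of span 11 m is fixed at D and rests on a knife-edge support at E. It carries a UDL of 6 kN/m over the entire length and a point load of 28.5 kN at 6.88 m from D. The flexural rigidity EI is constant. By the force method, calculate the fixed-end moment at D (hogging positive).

M_D = 141.2 kN·m

Release the roller at E. Primary structure: cantilever fixed at D.
Free-end deflection of the primary structure under the applied loading (downward +):
  UDL 6: wL⁴/(8EI) = 10981/EI
  point load 28.5 at a = 6.88: Pa²(3L − a)/(6EI) = 5873/EI
  δ_0 = 16854/EI
Tip deflection under a unit load at E: L³/(3EI) = 443.7/EI.
Compatibility at E: δ_0 − R_E·δ_{EE} = 0, so R_E = 16854/443.7 = 37.99 kN.
Moment equilibrium about D: M_D = Σ(load moments about D) − R_E·L = 559.1 − 37.99×11 = 141.2 kN·m.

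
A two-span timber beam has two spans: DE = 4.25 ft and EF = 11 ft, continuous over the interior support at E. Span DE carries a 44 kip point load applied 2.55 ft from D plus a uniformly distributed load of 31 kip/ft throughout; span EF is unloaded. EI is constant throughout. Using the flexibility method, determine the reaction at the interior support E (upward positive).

R_E = 101.9 kip

Take M_E as the redundant. Released structure: two simple spans DE and EF with a hinge at E.
Discontinuity in slope at E on the released structure — sum the simple-span end rotations:
  span DE: point load 44 at a = 2.55: Pab(L + a)/(6LEI) = 50.86/EI
  span DE: UDL 31: wL³/(24EI) = 99.16/EI
  relative rotation θ_0 = (150 + 0)/EI = 150/EI
A unit hogging moment at E produces rotation L₁/(3EI) + L₂/(3EI) = 5.083/EI.
Compatibility: M_E·(L₁+L₂)/(3EI) = θ_0, giving M_E = 29.51 kip·ft (hogging).
Span DE, ΣM about D with M_E applied at E: R_E^{DE}·4.25 = 392.2 + 29.51, so R_E^{DE} = 99.22 kip and R_D = 175.8 − 99.22 = 76.53 kip.
Span EF, ΣM about F: R_E^{EF}·11 = 0 + 29.51, so R_E^{EF} = 2.683 kip and R_F = 0 − 2.683 = -2.683 kip.
R_E = 99.22 + 2.683 = 101.9 kip.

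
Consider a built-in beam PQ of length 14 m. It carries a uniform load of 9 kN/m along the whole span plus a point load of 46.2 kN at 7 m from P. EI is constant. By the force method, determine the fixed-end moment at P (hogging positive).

M_P = 227.8 kN·m

Take the two fixed-end moments M_P, M_Q as redundants; the released structure is the simple span PQ.
On the primary (simply-supported) span, the end slopes from the loading are:
  at P: UDL 9: wL³/(24EI) = 1029/EI
  at Q: UDL 9: wL³/(24EI) = 1029/EI
  at P: point load 46.2 at a = 7: Pab(L + b)/(6LEI) = 566/EI
  at Q: point load 46.2 at a = 7: Pab(L + a)/(6LEI) = 566/EI
  θ_P0 = 1595/EI,  θ_Q0 = 1595/EI
Flexibility coefficients: a unit moment at one end gives L/(3EI) there and L/(6EI) at the far end, so f₁₁ = f₂₂ = 4.667/EI and f₁₂ = f₂₁ = 2.333/EI.
Compatibility — zero rotation at each built-in end:
  4.667 M_P + 2.333 M_Q = 1595
  2.333 M_P + 4.667 M_Q = 1595
Solving the pair gives M_P = 227.8 kN·m and M_Q = 227.8 kN·m (hogging).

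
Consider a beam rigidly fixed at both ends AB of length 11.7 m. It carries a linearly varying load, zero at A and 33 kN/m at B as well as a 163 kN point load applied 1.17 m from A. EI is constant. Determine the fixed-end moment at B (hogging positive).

Release both end moments; the primary structure is a simply-supported span AB with redundants M_A and M_B.
Simple-span end rotations at A and B under the given loads:
  at A: triangular load, peak 33: 7w₀L³/(360EI) = 1028/EI
  at B: triangular load, peak 33: w₀L³/(45EI) = 1175/EI
  at A: point load 163 at a = 1.17: Pab(L + b)/(6LEI) = 635.9/EI
  at B: point load 163 at a = 1.17: Pab(L + a)/(6LEI) = 368.2/EI
  θ_A0 = 1664/EI,  θ_B0 = 1543/EI
Flexibility coefficients: a unit moment at one end gives L/(3EI) there and L/(6EI) at the far end, so f₁₁ = f₂₂ = 3.9/EI and f₁₂ = f₂₁ = 1.95/EI.
Compatibility — zero rotation at each built-in end:
  3.9 M_A + 1.95 M_B = 1664
  1.95 M_A + 3.9 M_B = 1543
Solving the pair gives M_A = 305.1 kN·m and M_B = 243 kN·m (hogging).

M_B = 243 kN·m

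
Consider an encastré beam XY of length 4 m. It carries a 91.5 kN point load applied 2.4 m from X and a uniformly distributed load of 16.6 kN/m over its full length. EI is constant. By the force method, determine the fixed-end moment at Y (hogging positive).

Take the two fixed-end moments M_X, M_Y as redundants; the released structure is the simple span XY.
End rotations of the released simple span under the applied load (×1/EI):
  at X: point load 91.5 at a = 2.4: Pab(L + b)/(6LEI) = 81.98/EI
  at Y: point load 91.5 at a = 2.4: Pab(L + a)/(6LEI) = 93.7/EI
  at X: UDL 16.6: wL³/(24EI) = 44.27/EI
  at Y: UDL 16.6: wL³/(24EI) = 44.27/EI
  θ_X0 = 126.3/EI,  θ_Y0 = 138/EI
Flexibility coefficients: a unit moment at one end gives L/(3EI) there and L/(6EI) at the far end, so f₁₁ = f₂₂ = 1.333/EI and f₁₂ = f₂₁ = 0.6667/EI.
Compatibility — zero rotation at each built-in end:
  1.333 M_X + 0.6667 M_Y = 126.3
  0.6667 M_X + 1.333 M_Y = 138
Solving the pair gives M_X = 57.27 kN·m and M_Y = 74.84 kN·m (hogging).

M_Y = 74.84 kN·m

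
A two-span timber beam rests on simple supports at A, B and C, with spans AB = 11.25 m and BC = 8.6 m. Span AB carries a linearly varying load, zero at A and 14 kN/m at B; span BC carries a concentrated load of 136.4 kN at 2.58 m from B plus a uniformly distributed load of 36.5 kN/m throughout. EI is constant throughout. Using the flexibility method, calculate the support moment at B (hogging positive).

M_B = 303.9 kN·m

Insert a hinge at B; M_B is the redundant, and each span becomes simply supported.
End slopes at the hinge B, treating each span as simply supported:
  span AB: triangular load, peak 14: w₀L³/(45EI) = 443/EI
  span BC: point load 136.4 at a = 2.58: Pab(L + b)/(6LEI) = 600.2/EI
  span BC: UDL 36.5: wL³/(24EI) = 967.3/EI
  relative rotation θ_0 = (443 + 1568)/EI = 2011/EI
A unit hogging moment at B produces rotation L₁/(3EI) + L₂/(3EI) = 6.617/EI.
Compatibility: M_B·(L₁+L₂)/(3EI) = θ_0, giving M_B = 303.9 kN·m (hogging).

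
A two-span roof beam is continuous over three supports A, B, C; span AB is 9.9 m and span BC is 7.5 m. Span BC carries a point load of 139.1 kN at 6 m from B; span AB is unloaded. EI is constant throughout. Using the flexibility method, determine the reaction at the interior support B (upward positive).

Release continuity at B by inserting a hinge; the redundant is the internal moment M_B. The primary structure is two simply-supported spans AB and BC.
Discontinuity in slope at B on the released structure — sum the simple-span end rotations:
  span BC: point load 139.1 at a = 6: Pab(L + b)/(6LEI) = 250.4/EI
  relative rotation θ_0 = (0 + 250.4)/EI = 250.4/EI
A unit hogging moment at B produces rotation L₁/(3EI) + L₂/(3EI) = 5.8/EI.
Compatibility: M_B·(L₁+L₂)/(3EI) = θ_0, giving M_B = 43.17 kN·m (hogging).
Span AB, ΣM about A with M_B applied at B: R_B^{AB}·9.9 = 0 + 43.17, so R_B^{AB} = 4.361 kN and R_A = 0 − 4.361 = -4.361 kN.
Span BC, ΣM about C: R_B^{BC}·7.5 = 208.7 + 43.17, so R_B^{BC} = 33.58 kN and R_C = 139.1 − 33.58 = 105.5 kN.
R_B = 4.361 + 33.58 = 37.94 kN.

R_B = 37.94 kN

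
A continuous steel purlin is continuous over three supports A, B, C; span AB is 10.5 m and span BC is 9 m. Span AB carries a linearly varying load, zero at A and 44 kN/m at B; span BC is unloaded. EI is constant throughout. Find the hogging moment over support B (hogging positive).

M_B = 174.1 kN·m

Insert a hinge at B; M_B is the redundant, and each span becomes simply supported.
Rotations at B on the released spans (each span's end-slope, ×1/EI):
  span AB: triangular load, peak 44: w₀L³/(45EI) = 1132/EI
  relative rotation θ_0 = (1132 + 0)/EI = 1132/EI
A unit hogging moment at B produces rotation L₁/(3EI) + L₂/(3EI) = 6.5/EI.
Compatibility: M_B·(L₁+L₂)/(3EI) = θ_0, giving M_B = 174.1 kN·m (hogging).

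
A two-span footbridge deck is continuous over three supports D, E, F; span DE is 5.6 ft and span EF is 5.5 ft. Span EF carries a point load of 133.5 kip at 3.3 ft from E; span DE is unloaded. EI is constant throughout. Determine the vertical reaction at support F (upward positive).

R_F = 68.99 kip

Insert a hinge at E; M_E is the redundant, and each span becomes simply supported.
Discontinuity in slope at E on the released structure — sum the simple-span end rotations:
  span EF: point load 133.5 at a = 3.3: Pab(L + b)/(6LEI) = 226.1/EI
  relative rotation θ_0 = (0 + 226.1)/EI = 226.1/EI
A unit hogging moment at E produces rotation L₁/(3EI) + L₂/(3EI) = 3.7/EI.
Slope continuity at E: θ_0 = M_E·3.7/EI, so M_E = 226.1/3.7 = 61.12 kip·ft (hogging).
Span EF, ΣM about F: R_E^{EF}·5.5 = 293.7 + 61.12, so R_E^{EF} = 64.51 kip and R_F = 133.5 − 64.51 = 68.99 kip.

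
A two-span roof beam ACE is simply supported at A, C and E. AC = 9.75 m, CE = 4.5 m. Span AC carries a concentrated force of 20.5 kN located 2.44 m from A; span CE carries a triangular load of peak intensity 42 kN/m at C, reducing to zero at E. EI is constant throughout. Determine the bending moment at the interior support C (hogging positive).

Insert a hinge at C; M_C is the redundant, and each span becomes simply supported.
Discontinuity in slope at C on the released structure — sum the simple-span end rotations:
  span AC: point load 20.5 at a = 2.44: Pab(L + a)/(6LEI) = 76.19/EI
  span CE: triangular load, peak 42: w₀L³/(45EI) = 85.05/EI
  relative rotation θ_0 = (76.19 + 85.05)/EI = 161.2/EI
A unit hogging moment at C produces rotation L₁/(3EI) + L₂/(3EI) = 4.75/EI.
Compatibility: M_C·(L₁+L₂)/(3EI) = θ_0, giving M_C = 33.95 kN·m (hogging).

M_C = 33.95 kN·m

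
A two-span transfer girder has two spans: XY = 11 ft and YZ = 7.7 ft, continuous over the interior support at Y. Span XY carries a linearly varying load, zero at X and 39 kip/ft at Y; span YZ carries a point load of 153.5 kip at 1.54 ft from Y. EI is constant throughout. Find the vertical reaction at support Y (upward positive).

Insert a hinge at Y; M_Y is the redundant, and each span becomes simply supported.
Rotations at Y on the released spans (each span's end-slope, ×1/EI):
  span XY: triangular load, peak 39: w₀L³/(45EI) = 1154/EI
  span YZ: point load 153.5 at a = 1.54: Pab(L + b)/(6LEI) = 436.8/EI
  relative rotation θ_0 = (1154 + 436.8)/EI = 1590/EI
A unit hogging moment at Y produces rotation L₁/(3EI) + L₂/(3EI) = 6.233/EI.
Compatibility: M_Y·(L₁+L₂)/(3EI) = θ_0, giving M_Y = 255.1 kip·ft (hogging).
Span XY, ΣM about X with M_Y applied at Y: R_Y^{XY}·11 = 1573 + 255.1, so R_Y^{XY} = 166.2 kip and R_X = 214.5 − 166.2 = 48.31 kip.
Span YZ, ΣM about Z: R_Y^{YZ}·7.7 = 945.6 + 255.1, so R_Y^{YZ} = 155.9 kip and R_Z = 153.5 − 155.9 = -2.435 kip.
R_Y = 166.2 + 155.9 = 322.1 kip.

R_Y = 322.1 kip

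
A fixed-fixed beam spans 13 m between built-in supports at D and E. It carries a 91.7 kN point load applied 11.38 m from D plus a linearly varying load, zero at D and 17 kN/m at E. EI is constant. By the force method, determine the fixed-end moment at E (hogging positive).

M_E = 257.5 kN·m

Release both end moments; the primary structure is a simply-supported span DE with redundants M_D and M_E.
On the primary (simply-supported) span, the end slopes from the loading are:
  at D: point load 91.7 at a = 11.38: Pab(L + b)/(6LEI) = 316.9/EI
  at E: point load 91.7 at a = 11.38: Pab(L + a)/(6LEI) = 528.4/EI
  at D: triangular load, peak 17: 7w₀L³/(360EI) = 726.2/EI
  at E: triangular load, peak 17: w₀L³/(45EI) = 830/EI
  θ_D0 = 1043/EI,  θ_E0 = 1358/EI
Flexibility coefficients: a unit moment at one end gives L/(3EI) there and L/(6EI) at the far end, so f₁₁ = f₂₂ = 4.333/EI and f₁₂ = f₂₁ = 2.167/EI.
Compatibility — zero rotation at each built-in end:
  4.333 M_D + 2.167 M_E = 1043
  2.167 M_D + 4.333 M_E = 1358
Solving the pair gives M_D = 112 kN·m and M_E = 257.5 kN·m (hogging).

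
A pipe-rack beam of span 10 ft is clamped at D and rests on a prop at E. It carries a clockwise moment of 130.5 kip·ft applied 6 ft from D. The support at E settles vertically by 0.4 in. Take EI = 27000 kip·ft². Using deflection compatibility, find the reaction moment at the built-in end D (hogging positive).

Remove the prop at E; the released (primary) structure is a cantilever built in at D.
Deflection at E on the released cantilever, summing each load's contribution:
  clockwise couple 130.5 at a = 6: M₀a(2L − a)/(2EI) = 5481/EI
Flexibility coefficient — unit upward force at E: δ_{EE} = L³/(3EI) = 333.3/EI.
With EI = 27000 kip·ft²: δ_0 = 0.203 ft and δ_{EE} = 0.012346 ft/kip.
Compatibility — the beam at E must follow the support down by 0.03333 ft: δ_0 − R_E·δ_{EE} = 0.03333, so R_E = (0.203 − 0.03333)/0.012346 = 13.74 kip.
Moment equilibrium about D: M_D = Σ(load moments about D) − R_E·L = 130.5 − 13.74×10 = -6.93 kip·ft.

M_D = -6.93 kip·ft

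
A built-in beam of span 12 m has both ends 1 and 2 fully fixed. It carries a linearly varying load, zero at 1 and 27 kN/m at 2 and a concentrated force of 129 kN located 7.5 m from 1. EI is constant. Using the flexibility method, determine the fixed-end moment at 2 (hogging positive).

Release both end moments; the primary structure is a simply-supported span 12 with redundants M_1 and M_2.
Simple-span end rotations at 1 and 2 under the given loads:
  at 1: triangular load, peak 27: 7w₀L³/(360EI) = 907.2/EI
  at 2: triangular load, peak 27: w₀L³/(45EI) = 1037/EI
  at 1: point load 129 at a = 7.5: Pab(L + b)/(6LEI) = 997.7/EI
  at 2: point load 129 at a = 7.5: Pab(L + a)/(6LEI) = 1179/EI
  θ_10 = 1905/EI,  θ_20 = 2216/EI
Flexibility coefficients: a unit moment at one end gives L/(3EI) there and L/(6EI) at the far end, so f₁₁ = f₂₂ = 4/EI and f₁₂ = f₂₁ = 2/EI.
Compatibility — zero rotation at each built-in end:
  4 M_1 + 2 M_2 = 1905
  2 M_1 + 4 M_2 = 2216
Solving the pair gives M_1 = 265.7 kN·m and M_2 = 421.2 kN·m (hogging).

M_2 = 421.2 kN·m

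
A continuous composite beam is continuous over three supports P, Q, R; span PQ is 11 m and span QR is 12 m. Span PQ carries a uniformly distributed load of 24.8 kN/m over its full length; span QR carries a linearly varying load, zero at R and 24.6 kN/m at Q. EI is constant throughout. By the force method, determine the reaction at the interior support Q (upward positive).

Insert a hinge at Q; M_Q is the redundant, and each span becomes simply supported.
Discontinuity in slope at Q on the released structure — sum the simple-span end rotations:
  span PQ: UDL 24.8: wL³/(24EI) = 1375/EI
  span QR: triangular load, peak 24.6: w₀L³/(45EI) = 944.6/EI
  relative rotation θ_0 = (1375 + 944.6)/EI = 2320/EI
A unit hogging moment at Q produces rotation L₁/(3EI) + L₂/(3EI) = 7.667/EI.
Slope continuity at Q: θ_0 = M_Q·7.667/EI, so M_Q = 2320/7.667 = 302.6 kN·m (hogging).
Span PQ, ΣM about P with M_Q applied at Q: R_Q^{PQ}·11 = 1500 + 302.6, so R_Q^{PQ} = 163.9 kN and R_P = 272.8 − 163.9 = 108.9 kN.
Span QR, ΣM about R: R_Q^{QR}·12 = 1181 + 302.6, so R_Q^{QR} = 123.6 kN and R_R = 147.6 − 123.6 = 23.98 kN.
R_Q = 163.9 + 123.6 = 287.5 kN.

R_Q = 287.5 kN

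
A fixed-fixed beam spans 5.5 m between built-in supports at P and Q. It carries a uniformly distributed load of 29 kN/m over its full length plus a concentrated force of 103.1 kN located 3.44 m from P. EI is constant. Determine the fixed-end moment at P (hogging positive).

M_P = 122.9 kN·m

Release both end moments; the primary structure is a simply-supported span PQ with redundants M_P and M_Q.
End rotations of the released simple span under the applied load (×1/EI):
  at P: UDL 29: wL³/(24EI) = 201/EI
  at Q: UDL 29: wL³/(24EI) = 201/EI
  at P: point load 103.1 at a = 3.44: Pab(L + b)/(6LEI) = 167.4/EI
  at Q: point load 103.1 at a = 3.44: Pab(L + a)/(6LEI) = 197.9/EI
  θ_P0 = 368.4/EI,  θ_Q0 = 399/EI
Flexibility coefficients: a unit moment at one end gives L/(3EI) there and L/(6EI) at the far end, so f₁₁ = f₂₂ = 1.833/EI and f₁₂ = f₂₁ = 0.9167/EI.
Compatibility — zero rotation at each built-in end:
  1.833 M_P + 0.9167 M_Q = 368.4
  0.9167 M_P + 1.833 M_Q = 399
Solving the pair gives M_P = 122.9 kN·m and M_Q = 156.2 kN·m (hogging).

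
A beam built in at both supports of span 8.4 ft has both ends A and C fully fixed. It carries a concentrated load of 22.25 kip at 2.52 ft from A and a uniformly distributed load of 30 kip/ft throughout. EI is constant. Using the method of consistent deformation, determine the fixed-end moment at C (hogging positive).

M_C = 188.2 kip·ft

Release both end moments; the primary structure is a simply-supported span AC with redundants M_A and M_C.
On the primary (simply-supported) span, the end slopes from the loading are:
  at A: point load 22.25 at a = 2.52: Pab(L + b)/(6LEI) = 93.41/EI
  at C: point load 22.25 at a = 2.52: Pab(L + a)/(6LEI) = 71.43/EI
  at A: UDL 30: wL³/(24EI) = 740.9/EI
  at C: UDL 30: wL³/(24EI) = 740.9/EI
  θ_A0 = 834.3/EI,  θ_C0 = 812.3/EI
Flexibility coefficients: a unit moment at one end gives L/(3EI) there and L/(6EI) at the far end, so f₁₁ = f₂₂ = 2.8/EI and f₁₂ = f₂₁ = 1.4/EI.
Compatibility — zero rotation at each built-in end:
  2.8 M_A + 1.4 M_C = 834.3
  1.4 M_A + 2.8 M_C = 812.3
Solving the pair gives M_A = 203.9 kip·ft and M_C = 188.2 kip·ft (hogging).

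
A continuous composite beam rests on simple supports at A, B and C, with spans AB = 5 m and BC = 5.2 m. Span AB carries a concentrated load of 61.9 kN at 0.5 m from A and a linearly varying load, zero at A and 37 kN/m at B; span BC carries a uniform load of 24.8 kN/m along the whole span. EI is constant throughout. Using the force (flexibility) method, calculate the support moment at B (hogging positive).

Release continuity at B by inserting a hinge; the redundant is the internal moment M_B. The primary structure is two simply-supported spans AB and BC.
Rotations at B on the released spans (each span's end-slope, ×1/EI):
  span AB: point load 61.9 at a = 0.5: Pab(L + a)/(6LEI) = 25.53/EI
  span AB: triangular load, peak 37: w₀L³/(45EI) = 102.8/EI
  span BC: UDL 24.8: wL³/(24EI) = 145.3/EI
  relative rotation θ_0 = (128.3 + 145.3)/EI = 273.6/EI
A unit hogging moment at B produces rotation L₁/(3EI) + L₂/(3EI) = 3.4/EI.
Slope continuity at B: θ_0 = M_B·3.4/EI, so M_B = 273.6/3.4 = 80.47 kN·m (hogging).

M_B = 80.47 kN·m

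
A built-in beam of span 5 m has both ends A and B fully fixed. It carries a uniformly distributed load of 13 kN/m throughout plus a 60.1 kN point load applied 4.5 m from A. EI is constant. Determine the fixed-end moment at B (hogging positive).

M_B = 51.42 kN·m

Take the two fixed-end moments M_A, M_B as redundants; the released structure is the simple span AB.
On the primary (simply-supported) span, the end slopes from the loading are:
  at A: UDL 13: wL³/(24EI) = 67.71/EI
  at B: UDL 13: wL³/(24EI) = 67.71/EI
  at A: point load 60.1 at a = 4.5: Pab(L + b)/(6LEI) = 24.79/EI
  at B: point load 60.1 at a = 4.5: Pab(L + a)/(6LEI) = 42.82/EI
  θ_A0 = 92.5/EI,  θ_B0 = 110.5/EI
Flexibility coefficients: a unit moment at one end gives L/(3EI) there and L/(6EI) at the far end, so f₁₁ = f₂₂ = 1.667/EI and f₁₂ = f₂₁ = 0.8333/EI.
Compatibility — zero rotation at each built-in end:
  1.667 M_A + 0.8333 M_B = 92.5
  0.8333 M_A + 1.667 M_B = 110.5
Solving the pair gives M_A = 29.79 kN·m and M_B = 51.42 kN·m (hogging).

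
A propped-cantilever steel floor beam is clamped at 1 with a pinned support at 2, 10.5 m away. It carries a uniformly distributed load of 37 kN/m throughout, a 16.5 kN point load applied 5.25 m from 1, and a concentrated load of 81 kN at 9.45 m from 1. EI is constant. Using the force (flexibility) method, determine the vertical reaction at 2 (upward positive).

R_2 = 219.7 kN

Take the reaction at 2 as the redundant and release it; the primary structure is a cantilever fixed at 1.
Downward deflection at the released point 2 due to the loads:
  UDL 37: wL⁴/(8EI) = 56217/EI
  point load 16.5 at a = 5.25: Pa²(3L − a)/(6EI) = 1990/EI
  point load 81 at a = 9.45: Pa²(3L − a)/(6EI) = 26583/EI
  δ_0 = 84790/EI
Flexibility coefficient — unit upward force at 2: δ_{22} = L³/(3EI) = 385.9/EI.
The prop prevents deflection at 2: R_2 = δ_0/δ_{22} = 84790/385.9 = 219.7 kN.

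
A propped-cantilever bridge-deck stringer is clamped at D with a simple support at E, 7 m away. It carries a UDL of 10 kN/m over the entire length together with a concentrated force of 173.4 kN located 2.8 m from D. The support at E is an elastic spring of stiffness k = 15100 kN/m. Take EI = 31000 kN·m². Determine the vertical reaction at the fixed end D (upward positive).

R_D = 182.2 kN

Choose R_E as the redundant. The primary structure is the cantilever fixed at D.
Deflection at E on the released cantilever, summing each load's contribution:
  UDL 10: wL⁴/(8EI) = 3001/EI
  point load 173.4 at a = 2.8: Pa²(3L − a)/(6EI) = 4124/EI
  δ_0 = 7125/EI
Flexibility coefficient — unit upward force at E: δ_{EE} = L³/(3EI) = 114.3/EI.
With EI = 31000 kN·m²: δ_0 = 0.22984 m and δ_{EE} = 0.003688 m/kN.
Compatibility — the spring shortens by R_E/k under the reaction it provides: δ_0 − R_E·δ_{EE} = R_E/k. With 1/k = 0.000066 m/kN, R_E = δ_0 / (δ_{EE} + 1/k) = 0.22984 / (0.003688 + 0.000066) = 61.22 kN.
Vertical equilibrium: R_D = ΣP − R_E = 243.4 − 61.22 = 182.2 kN.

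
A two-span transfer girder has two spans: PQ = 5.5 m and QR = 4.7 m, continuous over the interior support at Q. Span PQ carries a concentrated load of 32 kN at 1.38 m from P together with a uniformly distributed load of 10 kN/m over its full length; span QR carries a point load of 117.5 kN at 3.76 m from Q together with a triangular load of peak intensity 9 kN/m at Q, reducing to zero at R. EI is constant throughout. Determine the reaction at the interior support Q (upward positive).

R_Q = 97.63 kN

Insert a hinge at Q; M_Q is the redundant, and each span becomes simply supported.
Rotations at Q on the released spans (each span's end-slope, ×1/EI):
  span PQ: point load 32 at a = 1.38: Pab(L + a)/(6LEI) = 37.93/EI
  span PQ: UDL 10: wL³/(24EI) = 69.32/EI
  span QR: point load 117.5 at a = 3.76: Pab(L + b)/(6LEI) = 83.06/EI
  span QR: triangular load, peak 9: w₀L³/(45EI) = 20.76/EI
  relative rotation θ_0 = (107.3 + 103.8)/EI = 211.1/EI
A unit hogging moment at Q produces rotation L₁/(3EI) + L₂/(3EI) = 3.4/EI.
Compatibility: M_Q·(L₁+L₂)/(3EI) = θ_0, giving M_Q = 62.08 kN·m (hogging).
Span PQ, ΣM about P with M_Q applied at Q: R_Q^{PQ}·5.5 = 195.4 + 62.08, so R_Q^{PQ} = 46.82 kN and R_P = 87 − 46.82 = 40.18 kN.
Span QR, ΣM about R: R_Q^{QR}·4.7 = 176.7 + 62.08, so R_Q^{QR} = 50.81 kN and R_R = 138.7 − 50.81 = 87.84 kN.
R_Q = 46.82 + 50.81 = 97.63 kN.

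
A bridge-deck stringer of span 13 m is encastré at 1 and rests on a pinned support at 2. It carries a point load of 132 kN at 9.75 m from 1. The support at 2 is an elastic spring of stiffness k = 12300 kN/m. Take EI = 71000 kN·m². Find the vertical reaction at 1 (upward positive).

Release the roller at 2. Primary structure: cantilever fixed at 1.
Free-end deflection of the primary structure under the applied loading (downward +):
  point load 132 at a = 9.75: Pa²(3L − a)/(6EI) = 61173/EI
Tip deflection under a unit load at 2: L³/(3EI) = 732.3/EI.
With EI = 71000 kN·m²: δ_0 = 0.86159 m and δ_{22} = 0.010315 m/kN.
Compatibility — the spring shortens by R_2/k under the reaction it provides: δ_0 − R_2·δ_{22} = R_2/k. With 1/k = 0.000081 m/kN, R_2 = δ_0 / (δ_{22} + 1/k) = 0.86159 / (0.010315 + 0.000081) = 82.88 kN.
Vertical equilibrium: R_1 = ΣP − R_2 = 132 − 82.88 = 49.12 kN.

R_1 = 49.12 kN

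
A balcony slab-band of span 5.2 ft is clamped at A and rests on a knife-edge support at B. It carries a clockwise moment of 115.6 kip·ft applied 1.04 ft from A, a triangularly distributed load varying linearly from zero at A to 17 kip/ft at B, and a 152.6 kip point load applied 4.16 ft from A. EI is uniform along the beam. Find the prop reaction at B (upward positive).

R_B = 143.7 kip

Release the roller at B. Primary structure: cantilever fixed at A.
Downward deflection at the released point B due to the loads:
  clockwise couple 115.6 at a = 1.04: M₀a(2L − a)/(2EI) = 562.6/EI
  triangular load, peak 17 at the free end: 11w₀L⁴/(120EI) = 1139/EI
  point load 152.6 at a = 4.16: Pa²(3L − a)/(6EI) = 5035/EI
  δ_0 = 6737/EI
Flexibility coefficient — unit upward force at B: δ_{BB} = L³/(3EI) = 46.87/EI.
The prop prevents deflection at B: R_B = δ_0/δ_{BB} = 6737/46.87 = 143.7 kip.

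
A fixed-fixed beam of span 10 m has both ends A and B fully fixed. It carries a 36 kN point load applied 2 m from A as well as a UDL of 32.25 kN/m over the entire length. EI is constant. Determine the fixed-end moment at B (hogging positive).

M_B = 280.3 kN·m

Release both end moments; the primary structure is a simply-supported span AB with redundants M_A and M_B.
End rotations of the released simple span under the applied load (×1/EI):
  at A: point load 36 at a = 2: Pab(L + b)/(6LEI) = 172.8/EI
  at B: point load 36 at a = 2: Pab(L + a)/(6LEI) = 115.2/EI
  at A: UDL 32.25: wL³/(24EI) = 1344/EI
  at B: UDL 32.25: wL³/(24EI) = 1344/EI
  θ_A0 = 1517/EI,  θ_B0 = 1459/EI
Flexibility coefficients: a unit moment at one end gives L/(3EI) there and L/(6EI) at the far end, so f₁₁ = f₂₂ = 3.333/EI and f₁₂ = f₂₁ = 1.667/EI.
Compatibility — zero rotation at each built-in end:
  3.333 M_A + 1.667 M_B = 1517
  1.667 M_A + 3.333 M_B = 1459
Solving the pair gives M_A = 314.8 kN·m and M_B = 280.3 kN·m (hogging).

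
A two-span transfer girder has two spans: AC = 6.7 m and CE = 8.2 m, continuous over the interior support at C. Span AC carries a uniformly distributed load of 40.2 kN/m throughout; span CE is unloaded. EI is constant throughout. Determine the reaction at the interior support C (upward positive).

R_C = 162.2 kN

Insert a hinge at C; M_C is the redundant, and each span becomes simply supported.
Discontinuity in slope at C on the released structure — sum the simple-span end rotations:
  span AC: UDL 40.2: wL³/(24EI) = 503.8/EI
  relative rotation θ_0 = (503.8 + 0)/EI = 503.8/EI
A unit hogging moment at C produces rotation L₁/(3EI) + L₂/(3EI) = 4.967/EI.
Compatibility: M_C·(L₁+L₂)/(3EI) = θ_0, giving M_C = 101.4 kN·m (hogging).
Span AC, ΣM about A with M_C applied at C: R_C^{AC}·6.7 = 902.3 + 101.4, so R_C^{AC} = 149.8 kN and R_A = 269.3 − 149.8 = 119.5 kN.
Span CE, ΣM about E: R_C^{CE}·8.2 = 0 + 101.4, so R_C^{CE} = 12.37 kN and R_E = 0 − 12.37 = -12.37 kN.
R_C = 149.8 + 12.37 = 162.2 kN.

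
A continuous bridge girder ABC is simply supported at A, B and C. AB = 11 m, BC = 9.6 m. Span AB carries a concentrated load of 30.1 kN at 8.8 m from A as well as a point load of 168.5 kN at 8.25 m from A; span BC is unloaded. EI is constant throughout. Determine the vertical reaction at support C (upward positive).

Insert a hinge at B; M_B is the redundant, and each span becomes simply supported.
End slopes at the hinge B, treating each span as simply supported:
  span AB: point load 30.1 at a = 8.8: Pab(L + a)/(6LEI) = 174.8/EI
  span AB: point load 168.5 at a = 8.25: Pab(L + a)/(6LEI) = 1115/EI
  relative rotation θ_0 = (1290 + 0)/EI = 1290/EI
A unit hogging moment at B produces rotation L₁/(3EI) + L₂/(3EI) = 6.867/EI.
Compatibility: M_B·(L₁+L₂)/(3EI) = θ_0, giving M_B = 187.8 kN·m (hogging).
Span BC, ΣM about C: R_B^{BC}·9.6 = 0 + 187.8, so R_B^{BC} = 19.57 kN and R_C = 0 − 19.57 = -19.57 kN.

R_C = -19.57 kN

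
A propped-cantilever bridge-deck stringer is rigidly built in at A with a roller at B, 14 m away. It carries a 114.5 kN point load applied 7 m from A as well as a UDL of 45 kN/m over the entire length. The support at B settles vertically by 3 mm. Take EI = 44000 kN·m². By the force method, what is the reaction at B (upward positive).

R_B = 271.9 kN

Release the roller at B. Primary structure: cantilever fixed at A.
Downward deflection at the released point B due to the loads:
  point load 114.5 at a = 7: Pa²(3L − a)/(6EI) = 32728/EI
  UDL 45: wL⁴/(8EI) = 216090/EI
  δ_0 = 248818/EI
Tip deflection under a unit load at B: L³/(3EI) = 914.7/EI.
With EI = 44000 kN·m²: δ_0 = 5.655 m and δ_{BB} = 0.020788 m/kN.
Compatibility — the beam at B must follow the support down by 0.003 m: δ_0 − R_B·δ_{BB} = 0.003, so R_B = (5.655 − 0.003)/0.020788 = 271.9 kN.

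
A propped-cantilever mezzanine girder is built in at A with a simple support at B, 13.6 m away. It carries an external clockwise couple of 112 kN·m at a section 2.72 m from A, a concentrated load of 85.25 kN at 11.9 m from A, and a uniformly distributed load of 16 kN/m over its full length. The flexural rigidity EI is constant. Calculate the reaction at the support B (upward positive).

Take the reaction at B as the redundant and release it; the primary structure is a cantilever fixed at A.
Downward deflection at the released point B due to the loads:
  clockwise couple 112 at a = 2.72: M₀a(2L − a)/(2EI) = 3729/EI
  point load 85.25 at a = 11.9: Pa²(3L − a)/(6EI) = 58148/EI
  UDL 16: wL⁴/(8EI) = 68420/EI
  δ_0 = 130297/EI
Flexibility coefficient — unit upward force at B: δ_{BB} = L³/(3EI) = 838.5/EI.
The prop prevents deflection at B: R_B = δ_0/δ_{BB} = 130297/838.5 = 155.4 kN.

R_B = 155.4 kN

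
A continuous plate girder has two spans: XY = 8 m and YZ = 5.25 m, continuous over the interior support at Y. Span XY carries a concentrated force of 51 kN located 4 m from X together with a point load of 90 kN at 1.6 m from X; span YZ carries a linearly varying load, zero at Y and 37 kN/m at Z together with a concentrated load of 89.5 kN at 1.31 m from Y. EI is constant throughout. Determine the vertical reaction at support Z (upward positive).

Take M_Y as the redundant. Released structure: two simple spans XY and YZ with a hinge at Y.
End slopes at the hinge Y, treating each span as simply supported:
  span XY: point load 51 at a = 4: Pab(L + a)/(6LEI) = 204/EI
  span XY: point load 90 at a = 1.6: Pab(L + a)/(6LEI) = 184.3/EI
  span YZ: triangular load, peak 37: 7w₀L³/(360EI) = 104.1/EI
  span YZ: point load 89.5 at a = 1.31: Pab(L + b)/(6LEI) = 134.8/EI
  relative rotation θ_0 = (388.3 + 238.9)/EI = 627.2/EI
A unit hogging moment at Y produces rotation L₁/(3EI) + L₂/(3EI) = 4.417/EI.
Slope continuity at Y: θ_0 = M_Y·4.417/EI, so M_Y = 627.2/4.417 = 142 kN·m (hogging).
Span YZ, ΣM about Z: R_Y^{YZ}·5.25 = 522.6 + 142, so R_Y^{YZ} = 126.6 kN and R_Z = 186.6 − 126.6 = 60.03 kN.

R_Z = 60.03 kN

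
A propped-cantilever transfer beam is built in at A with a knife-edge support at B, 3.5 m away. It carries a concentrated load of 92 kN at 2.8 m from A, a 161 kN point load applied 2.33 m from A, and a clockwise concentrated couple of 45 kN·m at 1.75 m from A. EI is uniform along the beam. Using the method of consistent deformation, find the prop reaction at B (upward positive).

Choose R_B as the redundant. The primary structure is the cantilever fixed at A.
Free-end deflection of the primary structure under the applied loading (downward +):
  point load 92 at a = 2.8: Pa²(3L − a)/(6EI) = 925.6/EI
  point load 161 at a = 2.33: Pa²(3L − a)/(6EI) = 1190/EI
  clockwise couple 45 at a = 1.75: M₀a(2L − a)/(2EI) = 206.7/EI
  δ_0 = 2323/EI
Tip deflection under a unit load at B: L³/(3EI) = 14.29/EI.
Compatibility at B: δ_0 − R_B·δ_{BB} = 0, so R_B = 2323/14.29 = 162.5 kN.

R_B = 162.5 kN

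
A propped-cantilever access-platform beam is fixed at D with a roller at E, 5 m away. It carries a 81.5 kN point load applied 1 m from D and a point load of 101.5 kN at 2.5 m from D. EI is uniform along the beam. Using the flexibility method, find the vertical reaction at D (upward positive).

Release the roller at E. Primary structure: cantilever fixed at D.
Primary-structure tip deflection at E by superposition:
  point load 81.5 at a = 1: Pa²(3L − a)/(6EI) = 190.2/EI
  point load 101.5 at a = 2.5: Pa²(3L − a)/(6EI) = 1322/EI
  δ_0 = 1512/EI
Tip deflection under a unit load at E: L³/(3EI) = 41.67/EI.
The prop prevents deflection at E: R_E = δ_0/δ_{EE} = 1512/41.67 = 36.28 kN.
Vertical equilibrium: R_D = ΣP − R_E = 183 − 36.28 = 146.7 kN.

R_D = 146.7 kN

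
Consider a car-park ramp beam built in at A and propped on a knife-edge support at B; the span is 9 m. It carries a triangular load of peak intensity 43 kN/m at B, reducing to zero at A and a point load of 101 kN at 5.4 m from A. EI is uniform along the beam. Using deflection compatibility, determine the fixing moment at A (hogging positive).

Take the reaction at B as the redundant and release it; the primary structure is a cantilever fixed at A.
Primary-structure tip deflection at B by superposition:
  triangular load, peak 43 at the free end: 11w₀L⁴/(120EI) = 25861/EI
  point load 101 at a = 5.4: Pa²(3L − a)/(6EI) = 10603/EI
  δ_0 = 36464/EI
Tip deflection under a unit load at B: L³/(3EI) = 243/EI.
Compatibility at B: δ_0 − R_B·δ_{BB} = 0, so R_B = 36464/243 = 150.1 kN.
Moment equilibrium about A: M_A = Σ(load moments about A) − R_B·L = 1706 − 150.1×9 = 355.9 kN·m.

M_A = 355.9 kN·m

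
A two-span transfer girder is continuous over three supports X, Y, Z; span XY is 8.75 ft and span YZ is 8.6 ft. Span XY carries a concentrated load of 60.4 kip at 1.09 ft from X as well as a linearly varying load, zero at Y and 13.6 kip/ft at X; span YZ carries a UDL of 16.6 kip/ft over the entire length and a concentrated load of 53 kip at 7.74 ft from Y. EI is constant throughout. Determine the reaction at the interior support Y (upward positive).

Release continuity at Y by inserting a hinge; the redundant is the internal moment M_Y. The primary structure is two simply-supported spans XY and YZ.
Rotations at Y on the released spans (each span's end-slope, ×1/EI):
  span XY: point load 60.4 at a = 1.09: Pab(L + a)/(6LEI) = 94.52/EI
  span XY: triangular load, peak 13.6: 7w₀L³/(360EI) = 177.2/EI
  span YZ: UDL 16.6: wL³/(24EI) = 439.9/EI
  span YZ: point load 53 at a = 7.74: Pab(L + b)/(6LEI) = 64.68/EI
  relative rotation θ_0 = (271.7 + 504.6)/EI = 776.3/EI
A unit hogging moment at Y produces rotation L₁/(3EI) + L₂/(3EI) = 5.783/EI.
Compatibility: M_Y·(L₁+L₂)/(3EI) = θ_0, giving M_Y = 134.2 kip·ft (hogging).
Span XY, ΣM about X with M_Y applied at Y: R_Y^{XY}·8.75 = 239.4 + 134.2, so R_Y^{XY} = 42.7 kip and R_X = 119.9 − 42.7 = 77.2 kip.
Span YZ, ΣM about Z: R_Y^{YZ}·8.6 = 659.4 + 134.2, so R_Y^{YZ} = 92.29 kip and R_Z = 195.8 − 92.29 = 103.5 kip.
R_Y = 42.7 + 92.29 = 135 kip.

R_Y = 135 kip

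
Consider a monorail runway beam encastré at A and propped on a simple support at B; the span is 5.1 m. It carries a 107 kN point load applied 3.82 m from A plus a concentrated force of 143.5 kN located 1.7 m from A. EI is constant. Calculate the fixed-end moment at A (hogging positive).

M_A = 199.7 kN·m

Choose R_B as the redundant. The primary structure is the cantilever fixed at A.
Free-end deflection of the primary structure under the applied loading (downward +):
  point load 107 at a = 3.82: Pa²(3L − a)/(6EI) = 2987/EI
  point load 143.5 at a = 1.7: Pa²(3L − a)/(6EI) = 940/EI
  δ_0 = 3927/EI
Flexibility coefficient — unit upward force at B: δ_{BB} = L³/(3EI) = 44.22/EI.
Compatibility at B: δ_0 − R_B·δ_{BB} = 0, so R_B = 3927/44.22 = 88.82 kN.
Moment equilibrium about A: M_A = Σ(load moments about A) − R_B·L = 652.7 − 88.82×5.1 = 199.7 kN·m.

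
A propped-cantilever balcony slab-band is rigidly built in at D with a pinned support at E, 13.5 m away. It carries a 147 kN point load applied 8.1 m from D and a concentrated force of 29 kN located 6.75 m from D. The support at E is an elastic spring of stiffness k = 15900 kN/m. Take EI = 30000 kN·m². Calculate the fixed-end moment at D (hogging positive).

M_D = 409.1 kN·m

Take the reaction at E as the redundant and release it; the primary structure is a cantilever fixed at D.
Primary-structure tip deflection at E by superposition:
  point load 147 at a = 8.1: Pa²(3L − a)/(6EI) = 52081/EI
  point load 29 at a = 6.75: Pa²(3L − a)/(6EI) = 7432/EI
  δ_0 = 59514/EI
Tip deflection under a unit load at E: L³/(3EI) = 820.1/EI.
With EI = 30000 kN·m²: δ_0 = 1.9838 m and δ_{EE} = 0.027338 m/kN.
Compatibility — the spring shortens by R_E/k under the reaction it provides: δ_0 − R_E·δ_{EE} = R_E/k. With 1/k = 0.000063 m/kN, R_E = δ_0 / (δ_{EE} + 1/k) = 1.9838 / (0.027338 + 0.000063) = 72.4 kN.
Moment equilibrium about D: M_D = Σ(load moments about D) − R_E·L = 1386 − 72.4×13.5 = 409.1 kN·m.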